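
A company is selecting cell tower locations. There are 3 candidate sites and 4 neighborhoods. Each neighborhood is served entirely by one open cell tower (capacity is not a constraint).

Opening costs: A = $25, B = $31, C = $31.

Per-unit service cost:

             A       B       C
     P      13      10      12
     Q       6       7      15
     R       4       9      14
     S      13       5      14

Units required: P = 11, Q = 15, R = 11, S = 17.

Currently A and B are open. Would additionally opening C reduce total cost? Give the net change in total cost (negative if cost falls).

No — net change +31 (cost rises by 31).

Current service cost with {A, B}: 329.
Adding C: each neighborhood re-picks its cheapest; new service cost 329, saving 0.
Extra fixed cost: 31. Net change = 31 − 0 = 31.
(Totals: 385 → 416.)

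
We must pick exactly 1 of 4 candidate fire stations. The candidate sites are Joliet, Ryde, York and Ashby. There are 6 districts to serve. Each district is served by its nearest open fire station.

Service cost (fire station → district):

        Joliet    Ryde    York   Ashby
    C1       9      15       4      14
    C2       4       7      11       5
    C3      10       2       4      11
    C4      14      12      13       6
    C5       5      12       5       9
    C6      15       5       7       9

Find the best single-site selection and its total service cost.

Choose York only; total service cost 44.

With exactly 1 open, each district uses its cheapest among the chosen.
{York}: C1→York 4, C2→York 11, C3→York 4, C4→York 13, C5→York 5, C6→York 7. Service cost 44.
{Ryde}: service cost 53
{Ashby}: service cost 54
Among all 4 size-1 choices, {York} is lowest.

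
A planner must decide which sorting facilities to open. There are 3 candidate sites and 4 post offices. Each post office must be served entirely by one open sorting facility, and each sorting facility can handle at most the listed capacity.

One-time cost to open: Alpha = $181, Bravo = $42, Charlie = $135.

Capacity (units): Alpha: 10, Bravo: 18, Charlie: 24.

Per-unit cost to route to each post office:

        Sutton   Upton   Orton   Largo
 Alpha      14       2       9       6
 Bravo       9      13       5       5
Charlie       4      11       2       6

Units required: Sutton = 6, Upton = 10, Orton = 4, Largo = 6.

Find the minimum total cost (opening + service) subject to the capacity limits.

Minimum total cost: 347

Open {Alpha, Bravo}: Sutton→Bravo 9·6=54, Upton→Alpha 2·10=20, Orton→Bravo 5·4=20, Largo→Bravo 5·6=30.
Loads: Alpha carries 10/10, Bravo carries 16/18. Service 124; fixed 223; total 347.
Next best feasible plan costs 349.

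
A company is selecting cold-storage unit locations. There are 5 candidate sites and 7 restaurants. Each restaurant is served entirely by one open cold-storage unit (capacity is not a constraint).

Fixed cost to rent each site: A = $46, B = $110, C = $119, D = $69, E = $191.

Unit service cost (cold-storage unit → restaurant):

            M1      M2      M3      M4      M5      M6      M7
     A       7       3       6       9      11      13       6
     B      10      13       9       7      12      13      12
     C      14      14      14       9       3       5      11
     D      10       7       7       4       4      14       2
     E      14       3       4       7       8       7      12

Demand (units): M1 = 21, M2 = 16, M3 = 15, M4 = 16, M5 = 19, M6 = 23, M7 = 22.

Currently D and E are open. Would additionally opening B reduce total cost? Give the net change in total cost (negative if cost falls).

Current service cost with {D, E}: 663.
Adding B: each restaurant re-picks its cheapest; new service cost 663, saving 0.
Extra fixed cost: 110. Net change = 110 − 0 = 110.
(Totals: 923 → 1033.)

No — net change +110 (cost rises by 110).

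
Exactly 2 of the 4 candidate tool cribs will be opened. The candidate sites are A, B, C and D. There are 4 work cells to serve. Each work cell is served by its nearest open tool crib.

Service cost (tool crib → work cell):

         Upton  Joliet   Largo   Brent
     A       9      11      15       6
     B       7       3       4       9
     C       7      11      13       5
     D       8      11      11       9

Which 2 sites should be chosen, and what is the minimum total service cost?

Choose B and C; total service cost 19.

With exactly 2 open, each work cell uses its cheapest among the chosen.
{B, C}: Upton→B 7, Joliet→B 3, Largo→B 4, Brent→C 5. Service cost 19.
{A, B}: service cost 20
{B, D}: service cost 23
Among all 6 size-2 choices, {B, C} is lowest.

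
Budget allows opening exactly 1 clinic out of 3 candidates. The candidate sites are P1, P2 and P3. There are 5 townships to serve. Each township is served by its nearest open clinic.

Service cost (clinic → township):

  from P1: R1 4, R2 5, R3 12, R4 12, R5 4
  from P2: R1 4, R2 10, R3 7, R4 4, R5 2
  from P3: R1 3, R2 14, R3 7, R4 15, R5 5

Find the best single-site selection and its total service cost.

Choose P2 only; total service cost 27.

With exactly 1 open, each township uses its cheapest among the chosen.
{P2}: R1→P2 4, R2→P2 10, R3→P2 7, R4→P2 4, R5→P2 2. Service cost 27.
{P1}: service cost 37
{P3}: service cost 44
Among all 3 size-1 choices, {P2} is lowest.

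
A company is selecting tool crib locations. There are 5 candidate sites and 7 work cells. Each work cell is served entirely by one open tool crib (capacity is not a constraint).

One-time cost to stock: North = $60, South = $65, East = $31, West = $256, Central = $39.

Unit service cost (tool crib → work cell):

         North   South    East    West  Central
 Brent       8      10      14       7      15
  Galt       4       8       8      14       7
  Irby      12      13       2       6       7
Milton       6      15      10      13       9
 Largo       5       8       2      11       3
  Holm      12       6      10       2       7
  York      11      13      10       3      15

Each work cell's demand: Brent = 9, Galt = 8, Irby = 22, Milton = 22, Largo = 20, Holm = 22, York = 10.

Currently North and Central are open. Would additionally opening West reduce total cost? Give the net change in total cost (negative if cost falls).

No — net change +35 (cost rises by 35).

Current service cost with {North, Central}: 714.
Adding West: each work cell re-picks its cheapest; new service cost 493, saving 221.
Extra fixed cost: 256. Net change = 256 − 221 = 35.
(Totals: 813 → 848.)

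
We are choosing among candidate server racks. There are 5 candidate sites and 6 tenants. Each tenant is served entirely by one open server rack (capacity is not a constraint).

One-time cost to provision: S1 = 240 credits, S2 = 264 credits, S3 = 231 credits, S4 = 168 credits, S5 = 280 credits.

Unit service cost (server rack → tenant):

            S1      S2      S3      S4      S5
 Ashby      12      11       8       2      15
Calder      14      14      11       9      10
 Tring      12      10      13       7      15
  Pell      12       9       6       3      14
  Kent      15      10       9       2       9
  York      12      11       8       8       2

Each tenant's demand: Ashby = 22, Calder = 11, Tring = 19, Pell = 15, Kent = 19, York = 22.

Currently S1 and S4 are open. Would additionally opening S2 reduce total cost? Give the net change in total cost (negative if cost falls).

No — net change +264 (cost rises by 264).

Current service cost with {S1, S4}: 535.
Adding S2: each tenant re-picks its cheapest; new service cost 535, saving 0.
Extra fixed cost: 264. Net change = 264 − 0 = 264.
(Totals: 943 → 1207.)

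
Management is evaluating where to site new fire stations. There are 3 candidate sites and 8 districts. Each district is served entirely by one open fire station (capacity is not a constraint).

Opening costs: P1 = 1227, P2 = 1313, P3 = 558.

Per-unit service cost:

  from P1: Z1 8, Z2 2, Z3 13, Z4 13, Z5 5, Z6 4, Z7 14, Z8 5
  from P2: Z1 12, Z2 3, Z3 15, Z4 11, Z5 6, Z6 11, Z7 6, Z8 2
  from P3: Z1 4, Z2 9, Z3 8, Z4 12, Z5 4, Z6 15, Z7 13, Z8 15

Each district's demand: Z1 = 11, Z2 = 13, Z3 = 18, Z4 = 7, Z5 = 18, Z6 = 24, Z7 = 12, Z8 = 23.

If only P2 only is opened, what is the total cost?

Each district is assigned to its cheapest site among the open ones.
{P2}: Z1→P2 12·11=132, Z2→P2 3·13=39, Z3→P2 15·18=270, Z4→P2 11·7=77, Z5→P2 6·18=108, Z6→P2 11·24=264, Z7→P2 6·12=72, Z8→P2 2·23=46. Service 1008; fixed 1313; total 2321.

Total cost: 2321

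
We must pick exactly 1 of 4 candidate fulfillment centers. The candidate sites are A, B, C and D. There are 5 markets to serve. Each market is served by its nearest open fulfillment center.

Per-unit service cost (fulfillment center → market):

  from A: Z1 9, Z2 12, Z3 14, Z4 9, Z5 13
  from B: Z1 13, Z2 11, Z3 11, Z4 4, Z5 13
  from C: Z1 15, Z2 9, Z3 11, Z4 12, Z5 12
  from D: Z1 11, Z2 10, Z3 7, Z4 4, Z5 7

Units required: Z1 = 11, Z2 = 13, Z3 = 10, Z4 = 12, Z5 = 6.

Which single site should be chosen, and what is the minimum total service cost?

Choose D only; total service cost 411.

With exactly 1 open, each market uses its cheapest among the chosen.
{D}: Z1→D 11·11=121, Z2→D 10·13=130, Z3→D 7·10=70, Z4→D 4·12=48, Z5→D 7·6=42. Service cost 411.
{B}: service cost 522
{A}: service cost 581
Among all 4 size-1 choices, {D} is lowest.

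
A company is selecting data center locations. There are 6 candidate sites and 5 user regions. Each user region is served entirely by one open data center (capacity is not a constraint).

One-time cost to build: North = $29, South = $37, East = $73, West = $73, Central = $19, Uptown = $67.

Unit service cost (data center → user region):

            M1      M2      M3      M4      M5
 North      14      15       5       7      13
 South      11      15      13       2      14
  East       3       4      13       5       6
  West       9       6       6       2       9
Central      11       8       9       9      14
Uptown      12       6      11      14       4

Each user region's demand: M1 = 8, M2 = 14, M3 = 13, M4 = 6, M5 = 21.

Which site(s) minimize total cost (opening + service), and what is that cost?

Open North and East; minimum total cost 403.

For any fixed open set, each user region goes to its cheapest open site; total = fixed + service.
{North, East}: M1→East 3·8=24, M2→East 4·14=56, M3→North 5·13=65, M4→East 5·6=30, M5→East 6·21=126. Service 301; fixed 102; total 403.
{North, South, East}: service 283 + fixed 139 = 422
{North, East, Central}: service 301 + fixed 121 = 422
{North, South, East, West, Central, Uptown}: service 241 + fixed 298 = 539
No other subset beats 403.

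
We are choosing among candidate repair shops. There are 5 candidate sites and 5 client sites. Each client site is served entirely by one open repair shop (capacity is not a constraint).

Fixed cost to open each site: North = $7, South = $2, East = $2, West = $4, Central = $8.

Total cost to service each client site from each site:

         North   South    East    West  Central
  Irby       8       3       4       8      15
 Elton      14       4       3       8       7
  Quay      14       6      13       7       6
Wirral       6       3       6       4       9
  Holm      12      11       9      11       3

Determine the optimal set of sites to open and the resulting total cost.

For any fixed open set, each client site goes to its cheapest open site; total = fixed + service.
{South, East}: Irby→South 3, Elton→East 3, Quay→South 6, Wirral→South 3, Holm→East 9. Service 24; fixed 4; total 28.
{South}: Irby→South 3, Elton→South 4, Quay→South 6, Wirral→South 3, Holm→South 11. Service 27; fixed 2; total 29.
{South, Central}: Irby→South 3, Elton→South 4, Quay→South 6, Wirral→South 3, Holm→Central 3. Service 19; fixed 10; total 29.
{North, South, East, West, Central}: service 18 + fixed 23 = 41
No other subset beats 28.

Open South and East; minimum total cost 28.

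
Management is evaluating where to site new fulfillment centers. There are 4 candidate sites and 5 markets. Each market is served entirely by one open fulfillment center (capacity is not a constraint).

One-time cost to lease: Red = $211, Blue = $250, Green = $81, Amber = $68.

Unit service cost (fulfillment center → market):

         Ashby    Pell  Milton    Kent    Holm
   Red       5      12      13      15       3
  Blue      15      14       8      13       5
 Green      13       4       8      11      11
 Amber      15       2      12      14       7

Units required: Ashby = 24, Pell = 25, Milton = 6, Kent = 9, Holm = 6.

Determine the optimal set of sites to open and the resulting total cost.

Open Red and Amber; minimum total cost 665.

For any fixed open set, each market goes to its cheapest open site; total = fixed + service.
{Red, Amber}: Ashby→Red 5·24=120, Pell→Amber 2·25=50, Milton→Amber 12·6=72, Kent→Amber 14·9=126, Holm→Red 3·6=18. Service 386; fixed 279; total 665.
{Red, Green}: Ashby→Red 5·24=120, Pell→Green 4·25=100, Milton→Green 8·6=48, Kent→Green 11·9=99, Holm→Red 3·6=18. Service 385; fixed 292; total 677.
{Red, Green, Amber}: service 335 + fixed 360 = 695
{Red, Blue, Green, Amber}: service 335 + fixed 610 = 945
(All 15 nonempty subsets were checked; Red and Amber is lowest.)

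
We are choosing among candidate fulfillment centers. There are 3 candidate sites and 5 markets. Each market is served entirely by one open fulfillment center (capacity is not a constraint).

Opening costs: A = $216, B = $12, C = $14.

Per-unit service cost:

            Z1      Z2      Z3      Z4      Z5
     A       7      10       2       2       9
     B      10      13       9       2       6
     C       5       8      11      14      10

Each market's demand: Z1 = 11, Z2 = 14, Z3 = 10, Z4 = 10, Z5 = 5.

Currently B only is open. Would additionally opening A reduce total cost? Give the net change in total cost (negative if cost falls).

No — net change +71 (cost rises by 71).

Current service cost with {B}: 432.
Adding A: each market re-picks its cheapest; new service cost 287, saving 145.
Extra fixed cost: 216. Net change = 216 − 145 = 71.
(Totals: 444 → 515.)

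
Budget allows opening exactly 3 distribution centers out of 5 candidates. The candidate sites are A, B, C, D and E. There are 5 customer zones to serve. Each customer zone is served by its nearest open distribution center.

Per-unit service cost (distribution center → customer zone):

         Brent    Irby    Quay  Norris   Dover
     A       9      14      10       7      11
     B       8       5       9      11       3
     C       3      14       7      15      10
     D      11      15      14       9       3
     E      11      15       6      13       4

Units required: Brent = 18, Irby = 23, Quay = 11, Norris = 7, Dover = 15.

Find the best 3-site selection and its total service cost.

Choose A, B and C; total service cost 340.

With exactly 3 open, each customer zone uses its cheapest among the chosen.
{A, B, C}: Brent→C 3·18=54, Irby→B 5·23=115, Quay→C 7·11=77, Norris→A 7·7=49, Dover→B 3·15=45. Service cost 340.
{B, C, D}: service cost 354
{B, C, E}: service cost 357
Among all 10 size-3 choices, {A, B, C} is lowest.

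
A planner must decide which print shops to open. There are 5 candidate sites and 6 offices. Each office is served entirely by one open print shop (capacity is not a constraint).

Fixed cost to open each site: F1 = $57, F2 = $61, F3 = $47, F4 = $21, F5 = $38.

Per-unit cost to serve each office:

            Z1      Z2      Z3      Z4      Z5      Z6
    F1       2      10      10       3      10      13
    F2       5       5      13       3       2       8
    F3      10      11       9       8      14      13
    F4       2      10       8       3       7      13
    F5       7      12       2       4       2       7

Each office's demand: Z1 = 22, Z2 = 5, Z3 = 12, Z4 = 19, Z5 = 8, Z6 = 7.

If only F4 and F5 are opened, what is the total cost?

Total cost: 299

Each office is assigned to its cheapest site among the open ones.
{F4, F5}: Z1→F4 2·22=44, Z2→F4 10·5=50, Z3→F5 2·12=24, Z4→F4 3·19=57, Z5→F5 2·8=16, Z6→F5 7·7=49. Service 240; fixed 59; total 299.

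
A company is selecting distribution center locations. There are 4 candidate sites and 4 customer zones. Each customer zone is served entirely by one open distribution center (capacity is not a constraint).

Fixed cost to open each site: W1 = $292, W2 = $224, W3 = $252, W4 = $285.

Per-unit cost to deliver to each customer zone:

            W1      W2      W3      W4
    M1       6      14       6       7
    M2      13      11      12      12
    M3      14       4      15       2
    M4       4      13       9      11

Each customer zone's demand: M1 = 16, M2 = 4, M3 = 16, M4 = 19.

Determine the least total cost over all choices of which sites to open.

For any fixed open set, each customer zone goes to its cheapest open site; total = fixed + service.
{W4}: M1→W4 7·16=112, M2→W4 12·4=48, M3→W4 2·16=32, M4→W4 11·19=209. Service 401; fixed 285; total 686.
{W1}: M1→W1 6·16=96, M2→W1 13·4=52, M3→W1 14·16=224, M4→W1 4·19=76. Service 448; fixed 292; total 740.
{W1, W2}: M1→W1 6·16=96, M2→W2 11·4=44, M3→W2 4·16=64, M4→W1 4·19=76. Service 280; fixed 516; total 796.
{W1, W2, W3, W4}: service 248 + fixed 1053 = 1301
(All 15 nonempty subsets were checked; W4 only is lowest.)

Minimum total cost: 686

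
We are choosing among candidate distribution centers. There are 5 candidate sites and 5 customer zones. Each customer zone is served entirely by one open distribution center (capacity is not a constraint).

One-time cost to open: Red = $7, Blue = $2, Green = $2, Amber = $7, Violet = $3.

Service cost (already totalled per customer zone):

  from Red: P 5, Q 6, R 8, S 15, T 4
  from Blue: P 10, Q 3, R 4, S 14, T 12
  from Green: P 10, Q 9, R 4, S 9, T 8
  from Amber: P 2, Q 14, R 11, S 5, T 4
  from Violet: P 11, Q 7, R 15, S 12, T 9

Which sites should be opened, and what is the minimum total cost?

For any fixed open set, each customer zone goes to its cheapest open site; total = fixed + service.
{Blue, Amber}: P→Amber 2, Q→Blue 3, R→Blue 4, S→Amber 5, T→Amber 4. Service 18; fixed 9; total 27.
{Blue, Green, Amber}: service 18 + fixed 11 = 29
{Blue, Amber, Violet}: P→Amber 2, Q→Blue 3, R→Blue 4, S→Amber 5, T→Amber 4. Service 18; fixed 12; total 30.
{Red, Blue, Green, Amber, Violet}: service 18 + fixed 21 = 39
No other subset beats 27.

Open Blue and Amber; minimum total cost 27.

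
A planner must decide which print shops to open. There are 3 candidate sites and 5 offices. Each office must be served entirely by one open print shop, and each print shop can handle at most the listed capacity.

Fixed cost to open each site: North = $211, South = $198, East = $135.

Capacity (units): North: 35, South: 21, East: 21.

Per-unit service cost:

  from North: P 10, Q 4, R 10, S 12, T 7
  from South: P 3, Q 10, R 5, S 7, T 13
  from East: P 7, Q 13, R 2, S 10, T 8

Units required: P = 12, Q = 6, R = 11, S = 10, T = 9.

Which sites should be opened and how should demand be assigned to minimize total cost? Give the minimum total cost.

Minimum total cost: 675

Open {North, East}: P→North 10·12=120, Q→North 4·6=24, R→East 2·11=22, S→East 10·10=100, T→North 7·9=63.
Loads: North carries 27/35, East carries 21/21. Service 329; fixed 346; total 675.
Next best feasible plan costs 704.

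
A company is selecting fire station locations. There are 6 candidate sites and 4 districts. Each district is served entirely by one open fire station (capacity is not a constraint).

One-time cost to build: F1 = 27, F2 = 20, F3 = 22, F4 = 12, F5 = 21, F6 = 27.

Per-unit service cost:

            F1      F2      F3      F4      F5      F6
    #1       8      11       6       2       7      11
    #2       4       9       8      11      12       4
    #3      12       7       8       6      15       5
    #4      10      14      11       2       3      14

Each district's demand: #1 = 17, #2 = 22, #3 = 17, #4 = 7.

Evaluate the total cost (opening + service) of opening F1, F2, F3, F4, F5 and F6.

Total cost: 350

Each district is assigned to its cheapest site among the open ones.
{F1, F2, F3, F4, F5, F6}: #1→F4 2·17=34, #2→F1 4·22=88, #3→F6 5·17=85, #4→F4 2·7=14. Service 221; fixed 129; total 350.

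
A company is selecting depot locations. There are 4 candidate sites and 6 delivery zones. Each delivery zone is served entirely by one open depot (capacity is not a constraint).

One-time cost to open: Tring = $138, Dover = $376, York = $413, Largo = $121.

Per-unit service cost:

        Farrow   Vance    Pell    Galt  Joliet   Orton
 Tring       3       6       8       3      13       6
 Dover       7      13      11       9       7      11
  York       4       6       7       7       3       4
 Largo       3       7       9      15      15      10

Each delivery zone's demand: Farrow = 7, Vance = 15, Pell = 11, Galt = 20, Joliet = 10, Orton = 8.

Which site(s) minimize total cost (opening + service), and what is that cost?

For any fixed open set, each delivery zone goes to its cheapest open site; total = fixed + service.
{Tring}: Farrow→Tring 3·7=21, Vance→Tring 6·15=90, Pell→Tring 8·11=88, Galt→Tring 3·20=60, Joliet→Tring 13·10=130, Orton→Tring 6·8=48. Service 437; fixed 138; total 575.
{Tring, Largo}: service 437 + fixed 259 = 696
{York}: Farrow→York 4·7=28, Vance→York 6·15=90, Pell→York 7·11=77, Galt→York 7·20=140, Joliet→York 3·10=30, Orton→York 4·8=32. Service 397; fixed 413; total 810.
{Tring, Dover, York, Largo}: service 310 + fixed 1048 = 1358
(All 15 nonempty subsets were checked; Tring only is lowest.)

Open Tring only; minimum total cost 575.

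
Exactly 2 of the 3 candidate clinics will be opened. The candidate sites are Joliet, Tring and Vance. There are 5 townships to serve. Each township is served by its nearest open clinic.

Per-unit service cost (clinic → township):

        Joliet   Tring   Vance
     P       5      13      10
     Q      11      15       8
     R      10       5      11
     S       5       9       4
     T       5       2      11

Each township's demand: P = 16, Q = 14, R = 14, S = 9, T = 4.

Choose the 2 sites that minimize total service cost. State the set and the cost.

Choose Joliet and Tring; total service cost 357.

With exactly 2 open, each township uses its cheapest among the chosen.
{Joliet, Tring}: P→Joliet 5·16=80, Q→Joliet 11·14=154, R→Tring 5·14=70, S→Joliet 5·9=45, T→Tring 2·4=8. Service cost 357.
{Tring, Vance}: service cost 386
{Joliet, Vance}: service cost 388
Among all 3 size-2 choices, {Joliet, Tring} is lowest.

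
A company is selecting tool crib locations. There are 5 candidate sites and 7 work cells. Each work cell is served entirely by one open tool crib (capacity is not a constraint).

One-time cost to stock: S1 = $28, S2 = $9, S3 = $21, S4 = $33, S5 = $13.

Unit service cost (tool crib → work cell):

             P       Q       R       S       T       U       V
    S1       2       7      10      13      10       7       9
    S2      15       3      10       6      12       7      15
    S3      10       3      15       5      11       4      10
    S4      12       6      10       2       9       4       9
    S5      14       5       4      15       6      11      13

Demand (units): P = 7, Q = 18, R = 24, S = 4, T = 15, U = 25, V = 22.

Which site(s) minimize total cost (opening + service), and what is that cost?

Open S1, S3 and S5; minimum total cost 634.

For any fixed open set, each work cell goes to its cheapest open site; total = fixed + service.
{S1, S3, S5}: P→S1 2·7=14, Q→S3 3·18=54, R→S5 4·24=96, S→S3 5·4=20, T→S5 6·15=90, U→S3 4·25=100, V→S1 9·22=198. Service 572; fixed 62; total 634.
{S1, S2, S3, S5}: service 572 + fixed 71 = 643
{S1, S2, S4, S5}: service 560 + fixed 83 = 643
{S1, S2, S3, S4, S5}: P→S1 2·7=14, Q→S2 3·18=54, R→S5 4·24=96, S→S4 2·4=8, T→S5 6·15=90, U→S3 4·25=100, V→S1 9·22=198. Service 560; fixed 104; total 664.
No other subset beats 634.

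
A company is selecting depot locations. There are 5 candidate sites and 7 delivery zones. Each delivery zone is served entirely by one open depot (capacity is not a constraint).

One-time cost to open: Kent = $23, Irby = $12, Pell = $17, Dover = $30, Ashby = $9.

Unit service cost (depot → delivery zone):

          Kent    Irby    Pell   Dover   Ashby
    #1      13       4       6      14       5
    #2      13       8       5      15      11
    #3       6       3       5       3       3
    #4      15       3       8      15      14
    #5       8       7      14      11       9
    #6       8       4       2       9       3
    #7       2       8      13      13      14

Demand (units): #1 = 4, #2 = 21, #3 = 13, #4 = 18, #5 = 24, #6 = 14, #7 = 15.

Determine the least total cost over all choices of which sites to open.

For any fixed open set, each delivery zone goes to its cheapest open site; total = fixed + service.
{Kent, Irby, Pell}: #1→Irby 4·4=16, #2→Pell 5·21=105, #3→Irby 3·13=39, #4→Irby 3·18=54, #5→Irby 7·24=168, #6→Pell 2·14=28, #7→Kent 2·15=30. Service 440; fixed 52; total 492.
{Kent, Irby, Pell, Ashby}: #1→Irby 4·4=16, #2→Pell 5·21=105, #3→Irby 3·13=39, #4→Irby 3·18=54, #5→Irby 7·24=168, #6→Pell 2·14=28, #7→Kent 2·15=30. Service 440; fixed 61; total 501.
{Kent, Irby, Pell, Dover}: #1→Irby 4·4=16, #2→Pell 5·21=105, #3→Irby 3·13=39, #4→Irby 3·18=54, #5→Irby 7·24=168, #6→Pell 2·14=28, #7→Kent 2·15=30. Service 440; fixed 82; total 522.
{Kent, Irby, Pell, Dover, Ashby}: service 440 + fixed 91 = 531
No other subset beats 492.

Minimum total cost: 492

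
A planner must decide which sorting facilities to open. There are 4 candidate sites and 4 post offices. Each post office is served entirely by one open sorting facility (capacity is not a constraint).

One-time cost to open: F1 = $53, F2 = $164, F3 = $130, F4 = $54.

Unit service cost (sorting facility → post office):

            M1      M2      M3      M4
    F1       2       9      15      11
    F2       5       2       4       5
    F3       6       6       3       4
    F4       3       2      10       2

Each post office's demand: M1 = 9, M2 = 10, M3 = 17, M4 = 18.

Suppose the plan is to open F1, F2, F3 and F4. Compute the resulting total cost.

Total cost: 526

Each post office is assigned to its cheapest site among the open ones.
{F1, F2, F3, F4}: M1→F1 2·9=18, M2→F2 2·10=20, M3→F3 3·17=51, M4→F4 2·18=36. Service 125; fixed 401; total 526.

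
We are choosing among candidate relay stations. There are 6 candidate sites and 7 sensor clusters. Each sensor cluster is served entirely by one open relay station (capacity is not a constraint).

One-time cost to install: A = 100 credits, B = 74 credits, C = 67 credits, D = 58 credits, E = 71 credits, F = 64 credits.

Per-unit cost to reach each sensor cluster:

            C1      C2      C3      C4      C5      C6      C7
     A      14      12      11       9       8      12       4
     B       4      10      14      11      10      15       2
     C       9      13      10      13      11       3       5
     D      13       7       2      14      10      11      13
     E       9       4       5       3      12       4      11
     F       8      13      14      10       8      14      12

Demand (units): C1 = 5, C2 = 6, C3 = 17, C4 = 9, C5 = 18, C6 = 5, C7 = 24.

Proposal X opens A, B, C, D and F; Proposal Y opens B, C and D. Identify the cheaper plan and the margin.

Proposal Y is cheaper by 110.

Proposal X: {A, B, C, D, F}: C1→B 4·5=20, C2→D 7·6=42, C3→D 2·17=34, C4→A 9·9=81, C5→A 8·18=144, C6→C 3·5=15, C7→B 2·24=48. Service 384; fixed 363; total 747.
Proposal Y: {B, C, D}: C1→B 4·5=20, C2→D 7·6=42, C3→D 2·17=34, C4→B 11·9=99, C5→B 10·18=180, C6→C 3·5=15, C7→B 2·24=48. Service 438; fixed 199; total 637.
Difference: |747 − 637| = 110.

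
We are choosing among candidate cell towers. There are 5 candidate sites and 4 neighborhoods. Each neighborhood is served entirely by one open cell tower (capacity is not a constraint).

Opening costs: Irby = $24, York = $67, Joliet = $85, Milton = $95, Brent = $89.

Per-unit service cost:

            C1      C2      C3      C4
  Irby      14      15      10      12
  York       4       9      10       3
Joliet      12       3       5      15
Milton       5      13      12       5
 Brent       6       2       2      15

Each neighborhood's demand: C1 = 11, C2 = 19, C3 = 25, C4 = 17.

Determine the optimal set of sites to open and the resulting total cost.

For any fixed open set, each neighborhood goes to its cheapest open site; total = fixed + service.
{York, Brent}: C1→York 4·11=44, C2→Brent 2·19=38, C3→Brent 2·25=50, C4→York 3·17=51. Service 183; fixed 156; total 339.
{Irby, York, Brent}: service 183 + fixed 180 = 363
{Milton, Brent}: C1→Milton 5·11=55, C2→Brent 2·19=38, C3→Brent 2·25=50, C4→Milton 5·17=85. Service 228; fixed 184; total 412.
{Irby, York, Joliet, Milton, Brent}: service 183 + fixed 360 = 543
No other subset beats 339.

Open York and Brent; minimum total cost 339.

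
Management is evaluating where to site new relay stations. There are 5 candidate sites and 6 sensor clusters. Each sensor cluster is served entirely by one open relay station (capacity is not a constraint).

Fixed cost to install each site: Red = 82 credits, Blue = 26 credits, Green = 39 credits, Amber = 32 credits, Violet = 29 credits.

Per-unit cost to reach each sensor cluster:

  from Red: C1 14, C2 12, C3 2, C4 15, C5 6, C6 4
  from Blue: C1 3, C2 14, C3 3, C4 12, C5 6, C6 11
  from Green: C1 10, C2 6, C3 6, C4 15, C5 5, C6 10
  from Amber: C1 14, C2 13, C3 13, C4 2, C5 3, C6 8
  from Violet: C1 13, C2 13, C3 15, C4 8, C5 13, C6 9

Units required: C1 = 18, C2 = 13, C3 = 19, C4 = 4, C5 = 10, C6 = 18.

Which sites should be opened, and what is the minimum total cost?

For any fixed open set, each sensor cluster goes to its cheapest open site; total = fixed + service.
{Red, Blue, Green, Amber}: C1→Blue 3·18=54, C2→Green 6·13=78, C3→Red 2·19=38, C4→Amber 2·4=8, C5→Amber 3·10=30, C6→Red 4·18=72. Service 280; fixed 179; total 459.
{Blue, Green, Amber}: service 371 + fixed 97 = 468
{Red, Blue, Green}: service 340 + fixed 147 = 487
{Red, Blue, Green, Amber, Violet}: C1→Blue 3·18=54, C2→Green 6·13=78, C3→Red 2·19=38, C4→Amber 2·4=8, C5→Amber 3·10=30, C6→Red 4·18=72. Service 280; fixed 208; total 488.
No other subset beats 459.

Open Red, Blue, Green and Amber; minimum total cost 459.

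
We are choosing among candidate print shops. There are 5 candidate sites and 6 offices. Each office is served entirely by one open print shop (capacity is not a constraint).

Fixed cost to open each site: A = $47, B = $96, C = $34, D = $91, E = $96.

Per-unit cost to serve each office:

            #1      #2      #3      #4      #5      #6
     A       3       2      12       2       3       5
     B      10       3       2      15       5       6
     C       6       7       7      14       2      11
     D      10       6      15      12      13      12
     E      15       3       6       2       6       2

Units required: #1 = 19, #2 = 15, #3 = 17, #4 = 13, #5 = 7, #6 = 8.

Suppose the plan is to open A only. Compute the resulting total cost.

Total cost: 425

Each office is assigned to its cheapest site among the open ones.
{A}: #1→A 3·19=57, #2→A 2·15=30, #3→A 12·17=204, #4→A 2·13=26, #5→A 3·7=21, #6→A 5·8=40. Service 378; fixed 47; total 425.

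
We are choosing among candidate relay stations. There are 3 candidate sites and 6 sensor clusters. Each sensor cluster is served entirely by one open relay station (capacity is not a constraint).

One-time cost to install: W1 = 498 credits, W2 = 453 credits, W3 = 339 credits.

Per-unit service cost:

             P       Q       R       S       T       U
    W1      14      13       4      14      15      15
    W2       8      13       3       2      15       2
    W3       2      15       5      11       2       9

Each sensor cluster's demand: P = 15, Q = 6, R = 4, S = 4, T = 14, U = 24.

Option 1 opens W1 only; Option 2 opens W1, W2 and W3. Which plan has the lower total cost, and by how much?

Option 1 is cheaper by 66.

Option 1: {W1}: P→W1 14·15=210, Q→W1 13·6=78, R→W1 4·4=16, S→W1 14·4=56, T→W1 15·14=210, U→W1 15·24=360. Service 930; fixed 498; total 1428.
Option 2: {W1, W2, W3}: P→W3 2·15=30, Q→W1 13·6=78, R→W2 3·4=12, S→W2 2·4=8, T→W3 2·14=28, U→W2 2·24=48. Service 204; fixed 1290; total 1494.
Difference: |1428 − 1494| = 66.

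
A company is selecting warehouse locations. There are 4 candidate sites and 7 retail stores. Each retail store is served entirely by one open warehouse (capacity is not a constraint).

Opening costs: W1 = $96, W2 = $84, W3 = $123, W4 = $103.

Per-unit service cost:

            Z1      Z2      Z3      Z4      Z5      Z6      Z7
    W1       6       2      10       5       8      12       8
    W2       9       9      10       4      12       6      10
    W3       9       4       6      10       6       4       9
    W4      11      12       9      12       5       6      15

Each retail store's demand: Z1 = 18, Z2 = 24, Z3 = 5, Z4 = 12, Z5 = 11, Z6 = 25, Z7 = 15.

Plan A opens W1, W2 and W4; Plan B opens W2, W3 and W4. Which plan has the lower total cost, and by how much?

Plan A is cheaper by 79.

Plan A: {W1, W2, W4}: Z1→W1 6·18=108, Z2→W1 2·24=48, Z3→W4 9·5=45, Z4→W2 4·12=48, Z5→W4 5·11=55, Z6→W2 6·25=150, Z7→W1 8·15=120. Service 574; fixed 283; total 857.
Plan B: {W2, W3, W4}: Z1→W2 9·18=162, Z2→W3 4·24=96, Z3→W3 6·5=30, Z4→W2 4·12=48, Z5→W4 5·11=55, Z6→W3 4·25=100, Z7→W3 9·15=135. Service 626; fixed 310; total 936.
Difference: |857 − 936| = 79.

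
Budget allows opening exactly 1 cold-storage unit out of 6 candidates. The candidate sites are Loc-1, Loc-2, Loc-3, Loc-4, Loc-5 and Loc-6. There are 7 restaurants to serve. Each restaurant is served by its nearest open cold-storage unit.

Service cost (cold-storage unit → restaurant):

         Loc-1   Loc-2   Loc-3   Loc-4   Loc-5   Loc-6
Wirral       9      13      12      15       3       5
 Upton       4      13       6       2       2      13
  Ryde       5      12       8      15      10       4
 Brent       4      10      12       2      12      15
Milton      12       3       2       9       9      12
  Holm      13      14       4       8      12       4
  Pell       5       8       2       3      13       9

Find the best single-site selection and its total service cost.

Choose Loc-3 only; total service cost 46.

With exactly 1 open, each restaurant uses its cheapest among the chosen.
{Loc-3}: Wirral→Loc-3 12, Upton→Loc-3 6, Ryde→Loc-3 8, Brent→Loc-3 12, Milton→Loc-3 2, Holm→Loc-3 4, Pell→Loc-3 2. Service cost 46.
{Loc-1}: service cost 52
{Loc-4}: service cost 54
Among all 6 size-1 choices, {Loc-3} is lowest.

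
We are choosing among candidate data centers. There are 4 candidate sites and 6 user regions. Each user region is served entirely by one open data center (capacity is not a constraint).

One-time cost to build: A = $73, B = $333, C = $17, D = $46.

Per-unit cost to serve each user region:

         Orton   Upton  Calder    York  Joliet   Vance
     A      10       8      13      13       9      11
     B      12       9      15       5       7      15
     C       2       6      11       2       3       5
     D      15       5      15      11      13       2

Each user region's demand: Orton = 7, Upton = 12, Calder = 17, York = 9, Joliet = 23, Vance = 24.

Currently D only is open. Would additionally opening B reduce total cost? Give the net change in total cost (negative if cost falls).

No — net change +120 (cost rises by 120).

Current service cost with {D}: 866.
Adding B: each user region re-picks its cheapest; new service cost 653, saving 213.
Extra fixed cost: 333. Net change = 333 − 213 = 120.
(Totals: 912 → 1032.)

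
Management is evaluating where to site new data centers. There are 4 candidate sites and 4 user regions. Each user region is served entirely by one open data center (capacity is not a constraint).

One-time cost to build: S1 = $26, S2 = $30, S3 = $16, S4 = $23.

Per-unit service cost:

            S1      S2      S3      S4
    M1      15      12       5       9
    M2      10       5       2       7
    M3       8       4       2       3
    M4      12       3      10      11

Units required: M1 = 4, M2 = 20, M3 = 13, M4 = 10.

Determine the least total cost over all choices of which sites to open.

Minimum total cost: 162

For any fixed open set, each user region goes to its cheapest open site; total = fixed + service.
{S2, S3}: M1→S3 5·4=20, M2→S3 2·20=40, M3→S3 2·13=26, M4→S2 3·10=30. Service 116; fixed 46; total 162.
{S2, S3, S4}: service 116 + fixed 69 = 185
{S1, S2, S3}: M1→S3 5·4=20, M2→S3 2·20=40, M3→S3 2·13=26, M4→S2 3·10=30. Service 116; fixed 72; total 188.
{S1, S2, S3, S4}: service 116 + fixed 95 = 211
No other subset beats 162.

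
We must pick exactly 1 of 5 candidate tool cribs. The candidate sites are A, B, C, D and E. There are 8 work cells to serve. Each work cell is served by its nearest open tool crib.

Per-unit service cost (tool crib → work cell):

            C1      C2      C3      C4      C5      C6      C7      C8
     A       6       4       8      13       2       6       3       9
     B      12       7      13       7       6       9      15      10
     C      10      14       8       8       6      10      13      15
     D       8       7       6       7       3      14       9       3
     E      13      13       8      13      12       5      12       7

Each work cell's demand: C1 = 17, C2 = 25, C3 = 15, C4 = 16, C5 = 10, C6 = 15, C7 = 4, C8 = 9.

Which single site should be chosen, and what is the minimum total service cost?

With exactly 1 open, each work cell uses its cheapest among the chosen.
{A}: C1→A 6·17=102, C2→A 4·25=100, C3→A 8·15=120, C4→A 13·16=208, C5→A 2·10=20, C6→A 6·15=90, C7→A 3·4=12, C8→A 9·9=81. Service cost 733.
{D}: service cost 816
{B}: service cost 1031
Among all 5 size-1 choices, {A} is lowest.

Choose A only; total service cost 733.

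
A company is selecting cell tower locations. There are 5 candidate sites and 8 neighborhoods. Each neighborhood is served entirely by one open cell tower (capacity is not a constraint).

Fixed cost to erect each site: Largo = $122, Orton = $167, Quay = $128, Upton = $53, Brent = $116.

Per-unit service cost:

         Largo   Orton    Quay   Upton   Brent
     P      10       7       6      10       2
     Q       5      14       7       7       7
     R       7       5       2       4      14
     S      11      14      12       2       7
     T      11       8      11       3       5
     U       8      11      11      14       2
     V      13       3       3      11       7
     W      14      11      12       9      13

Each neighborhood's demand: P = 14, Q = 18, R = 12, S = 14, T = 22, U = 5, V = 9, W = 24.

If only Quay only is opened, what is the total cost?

Total cost: 1142

Each neighborhood is assigned to its cheapest site among the open ones.
{Quay}: P→Quay 6·14=84, Q→Quay 7·18=126, R→Quay 2·12=24, S→Quay 12·14=168, T→Quay 11·22=242, U→Quay 11·5=55, V→Quay 3·9=27, W→Quay 12·24=288. Service 1014; fixed 128; total 1142.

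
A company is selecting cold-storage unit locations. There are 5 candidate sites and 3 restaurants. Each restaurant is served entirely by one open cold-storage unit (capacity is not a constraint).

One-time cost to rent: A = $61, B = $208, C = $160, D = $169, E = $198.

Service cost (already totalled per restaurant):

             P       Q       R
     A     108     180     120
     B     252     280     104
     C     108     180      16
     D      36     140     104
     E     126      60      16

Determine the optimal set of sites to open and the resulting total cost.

For any fixed open set, each restaurant goes to its cheapest open site; total = fixed + service.
{E}: P→E 126, Q→E 60, R→E 16. Service 202; fixed 198; total 400.
{A, E}: service 184 + fixed 259 = 443
{D}: service 280 + fixed 169 = 449
{A, B, C, D, E}: P→D 36, Q→E 60, R→C 16. Service 112; fixed 796; total 908.
No other subset beats 400.

Open E only; minimum total cost 400.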